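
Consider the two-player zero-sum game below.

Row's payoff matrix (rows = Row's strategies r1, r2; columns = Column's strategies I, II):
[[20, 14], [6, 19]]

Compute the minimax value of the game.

296/19

Row minima are 14 and 6, so Row's maximin is 14; column maxima are 20 and 19, so Column's minimax is 19. These differ, so the equilibrium is in mixed strategies.
Let Row play r1 with probability p. Column is indifferent when 20p + 6(1−p) = 14p + 19(1−p), giving p = 13/19.
Let Column play I with probability q. Row is indifferent when 20q + 14(1−q) = 6q + 19(1−q), giving q = 5/19.
The value is 20·(5/19) + (14)·(14/19) = 296/19.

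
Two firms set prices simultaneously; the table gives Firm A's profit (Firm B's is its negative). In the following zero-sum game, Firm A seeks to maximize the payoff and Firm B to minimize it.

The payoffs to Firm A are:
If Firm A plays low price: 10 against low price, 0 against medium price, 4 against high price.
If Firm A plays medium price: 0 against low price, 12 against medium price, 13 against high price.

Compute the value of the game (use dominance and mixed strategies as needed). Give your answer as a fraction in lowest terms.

60/11

Column high price is strictly dominated by medium price for Firm B (it gives Firm A more in every row).
The remaining 2×2 game on (low price, medium price) × (low price, medium price) has no saddle point. Let Firm A play low price with probability p; indifference gives 10p = 12(1−p), so p = 6/11.
Similarly Firm B's optimal q on low price is 6/11, and the value is 10·(6/11) + (0)·(5/11) = 60/11.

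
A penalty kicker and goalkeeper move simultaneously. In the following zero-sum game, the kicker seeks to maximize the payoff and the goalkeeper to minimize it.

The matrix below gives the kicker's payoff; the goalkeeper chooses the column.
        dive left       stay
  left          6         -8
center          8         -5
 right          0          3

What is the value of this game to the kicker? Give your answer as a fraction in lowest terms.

3/2

Row left is strictly dominated by row center, so the kicker never plays it.
The remaining 2×2 game on (center, right) × (dive left, stay) has no saddle point. Let the kicker play center with probability p; indifference gives 8p = −5p + 3(1−p), so p = 3/16.
Similarly the goalkeeper's optimal q on dive left is 1/2, and the value is 8·(1/2) + (-5)·(1/2) = 3/2.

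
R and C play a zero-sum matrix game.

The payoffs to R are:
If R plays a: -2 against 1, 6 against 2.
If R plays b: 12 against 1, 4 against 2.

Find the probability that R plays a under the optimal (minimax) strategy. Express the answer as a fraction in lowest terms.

Row minima are -2 and 4, so R's maximin is 4; column maxima are 12 and 6, so C's minimax is 6. These differ, so the equilibrium is in mixed strategies.
Let R play a with probability p. C is indifferent when −2p + 12(1−p) = 6p + 4(1−p), giving p = 1/2.

1/2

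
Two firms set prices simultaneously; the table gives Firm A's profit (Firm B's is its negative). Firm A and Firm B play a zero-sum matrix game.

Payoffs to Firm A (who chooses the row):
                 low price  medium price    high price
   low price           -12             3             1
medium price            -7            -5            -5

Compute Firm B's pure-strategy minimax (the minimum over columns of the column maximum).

-7

The worst case (largest entry) in each column is low price: -7, medium price: 3, high price: 1.
The best (smallest) of these is -7.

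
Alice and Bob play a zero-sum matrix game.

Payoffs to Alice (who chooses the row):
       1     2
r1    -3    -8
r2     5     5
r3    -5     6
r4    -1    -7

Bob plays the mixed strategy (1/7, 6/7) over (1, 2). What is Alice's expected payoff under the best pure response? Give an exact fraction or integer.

5

r1: (-3)·(1/7) + (-8)·(6/7) = -51/7.
r2: (5)·(1/7) + (5)·(6/7) = 5.
r3: (-5)·(1/7) + (6)·(6/7) = 31/7.
r4: (-1)·(1/7) + (-7)·(6/7) = -43/7.
The best pure response is r2 with expected payoff 5.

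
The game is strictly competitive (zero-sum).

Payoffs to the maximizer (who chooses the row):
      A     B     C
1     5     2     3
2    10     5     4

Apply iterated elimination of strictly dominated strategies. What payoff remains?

Column A is strictly dominated by B for the minimizer (2<5, 5<10); eliminate A.
Row 1 is strictly dominated by row 2 (5>2, 4>3); eliminate 1.
Column B is strictly dominated by C for the minimizer (4<5); eliminate B.
Only (2, C) remains, with payoff 4.

4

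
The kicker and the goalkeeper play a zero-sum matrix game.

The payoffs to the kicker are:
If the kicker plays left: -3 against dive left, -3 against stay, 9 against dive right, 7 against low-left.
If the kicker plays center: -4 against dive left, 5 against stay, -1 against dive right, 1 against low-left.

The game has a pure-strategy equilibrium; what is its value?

Row minima: -3, -4 → the kicker's maximin is -3.
Column maxima: -3, 5, 9, 7 → the goalkeeper's minimax is -3.
They coincide at (left, dive left), so the value is -3.

-3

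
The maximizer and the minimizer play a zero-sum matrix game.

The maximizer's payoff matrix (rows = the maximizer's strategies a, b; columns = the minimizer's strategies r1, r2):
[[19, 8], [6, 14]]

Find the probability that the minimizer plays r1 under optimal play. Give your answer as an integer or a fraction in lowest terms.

6/19

Row minima are 8 and 6, so the maximizer's maximin is 8; column maxima are 19 and 14, so the minimizer's minimax is 14. These differ, so the equilibrium is in mixed strategies.
Let the minimizer play r1 with probability q. The maximizer is indifferent when 19q + 8(1−q) = 6q + 14(1−q), giving q = 6/19.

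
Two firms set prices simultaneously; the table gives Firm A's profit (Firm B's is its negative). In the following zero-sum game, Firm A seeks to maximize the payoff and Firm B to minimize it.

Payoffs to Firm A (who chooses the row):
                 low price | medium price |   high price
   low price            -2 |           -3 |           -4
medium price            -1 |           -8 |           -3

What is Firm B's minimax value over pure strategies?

The worst case (largest entry) in each column is low price: -1, medium price: -3, high price: -3.
The best (smallest) of these is -3.

-3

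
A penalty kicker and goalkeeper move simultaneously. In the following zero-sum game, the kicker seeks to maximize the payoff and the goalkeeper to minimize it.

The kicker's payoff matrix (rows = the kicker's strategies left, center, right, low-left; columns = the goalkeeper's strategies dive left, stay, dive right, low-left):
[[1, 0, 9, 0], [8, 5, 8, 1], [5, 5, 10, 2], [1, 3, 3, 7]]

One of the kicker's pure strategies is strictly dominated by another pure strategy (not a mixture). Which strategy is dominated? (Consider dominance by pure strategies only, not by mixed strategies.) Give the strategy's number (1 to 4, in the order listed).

Compare left with right: 5 > 1, 5 > 0, 10 > 9, 2 > 0.
So right strictly dominates left for the kicker; left is strictly dominated.

1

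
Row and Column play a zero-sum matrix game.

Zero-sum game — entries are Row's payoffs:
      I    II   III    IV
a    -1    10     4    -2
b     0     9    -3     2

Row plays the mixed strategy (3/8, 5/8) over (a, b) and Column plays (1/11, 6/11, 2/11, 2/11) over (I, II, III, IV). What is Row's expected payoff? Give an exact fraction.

449/88

Against (1/11, 6/11, 2/11, 2/11), each row's expected payoff is a: 63/11; b: 52/11.
Taking the (3/8, 5/8)-weighted average: (3/8)·(63/11) + (5/8)·(52/11) = 449/88.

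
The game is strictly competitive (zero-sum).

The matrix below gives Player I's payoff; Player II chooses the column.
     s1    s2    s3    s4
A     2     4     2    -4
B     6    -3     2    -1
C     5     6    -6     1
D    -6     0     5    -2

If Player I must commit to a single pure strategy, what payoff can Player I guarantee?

The worst-case payoff for each row is A: -4, B: -3, C: -6, D: -6.
The best of these is -3.

-3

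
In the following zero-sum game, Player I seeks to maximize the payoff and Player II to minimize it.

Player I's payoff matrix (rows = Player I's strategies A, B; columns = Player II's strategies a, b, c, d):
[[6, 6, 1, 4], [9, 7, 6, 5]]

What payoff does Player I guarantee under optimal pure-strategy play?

Row minima: 1, 5 → Player I's maximin is 5.
Column maxima: 9, 7, 6, 5 → Player II's minimax is 5.
They coincide at (B, d), so the value is 5.

5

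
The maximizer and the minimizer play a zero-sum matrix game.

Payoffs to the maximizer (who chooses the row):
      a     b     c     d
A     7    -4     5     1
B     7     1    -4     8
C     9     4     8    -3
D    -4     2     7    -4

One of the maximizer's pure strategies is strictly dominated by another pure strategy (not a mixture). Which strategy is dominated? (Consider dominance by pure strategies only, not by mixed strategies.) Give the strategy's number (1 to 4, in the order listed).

4

Compare D with C: 9 > -4, 4 > 2, 8 > 7, -3 > -4.
So C strictly dominates D for the maximizer; D is strictly dominated.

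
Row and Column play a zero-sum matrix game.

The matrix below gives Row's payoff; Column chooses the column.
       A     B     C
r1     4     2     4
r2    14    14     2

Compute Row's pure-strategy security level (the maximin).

2

The worst-case payoff for each row is r1: 2, r2: 2.
The best of these is 2.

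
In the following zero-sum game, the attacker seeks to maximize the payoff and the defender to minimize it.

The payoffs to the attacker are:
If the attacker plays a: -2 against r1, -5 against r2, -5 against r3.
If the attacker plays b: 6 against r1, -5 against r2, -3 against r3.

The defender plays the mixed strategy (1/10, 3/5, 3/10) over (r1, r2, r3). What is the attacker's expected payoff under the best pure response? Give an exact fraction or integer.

a: (-2)·(1/10) + (-5)·(3/5) + (-5)·(3/10) = -47/10.
b: (6)·(1/10) + (-5)·(3/5) + (-3)·(3/10) = -33/10.
The best pure response is b with expected payoff -33/10.

-33/10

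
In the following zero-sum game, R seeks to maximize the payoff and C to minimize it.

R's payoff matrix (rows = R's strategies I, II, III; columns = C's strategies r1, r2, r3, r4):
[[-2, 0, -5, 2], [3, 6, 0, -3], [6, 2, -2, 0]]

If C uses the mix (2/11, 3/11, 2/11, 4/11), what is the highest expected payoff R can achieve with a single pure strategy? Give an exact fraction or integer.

14/11

I: (-2)·(2/11) + (0)·(3/11) + (-5)·(2/11) + (2)·(4/11) = -6/11.
II: (3)·(2/11) + (6)·(3/11) + (0)·(2/11) + (-3)·(4/11) = 12/11.
III: (6)·(2/11) + (2)·(3/11) + (-2)·(2/11) + (0)·(4/11) = 14/11.
The best pure response is III with expected payoff 14/11.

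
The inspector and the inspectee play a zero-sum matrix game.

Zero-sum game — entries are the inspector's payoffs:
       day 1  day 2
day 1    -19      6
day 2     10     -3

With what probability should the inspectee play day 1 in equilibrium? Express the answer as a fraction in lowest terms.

9/38

Row minima are -19 and -3, so the inspector's maximin is -3; column maxima are 10 and 6, so the inspectee's minimax is 6. These differ, so the equilibrium is in mixed strategies.
Let the inspectee play day 1 with probability q. The inspector is indifferent when −19q + 6(1−q) = 10q − 3(1−q), giving q = 9/38.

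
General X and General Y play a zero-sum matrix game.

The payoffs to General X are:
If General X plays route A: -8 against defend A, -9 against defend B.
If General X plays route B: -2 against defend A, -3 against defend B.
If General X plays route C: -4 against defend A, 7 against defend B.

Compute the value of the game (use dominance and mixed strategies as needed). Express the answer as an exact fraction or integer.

Row route A is strictly dominated by row route B, so General X never plays it.
The remaining 2×2 game on (route B, route C) × (defend A, defend B) has no saddle point. Let General X play route B with probability p; indifference gives −2p − 4(1−p) = −3p + 7(1−p), so p = 11/12.
Similarly General Y's optimal q on defend A is 5/6, and the value is -2·(5/6) + (-3)·(1/6) = -13/6.

-13/6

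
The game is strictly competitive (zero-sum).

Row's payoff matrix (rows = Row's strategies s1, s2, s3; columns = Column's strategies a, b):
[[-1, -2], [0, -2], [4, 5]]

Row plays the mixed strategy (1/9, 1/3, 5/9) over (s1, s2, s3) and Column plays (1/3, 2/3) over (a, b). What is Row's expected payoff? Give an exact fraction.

Against (1/3, 2/3), each row's expected payoff is s1: -5/3; s2: -4/3; s3: 14/3.
Taking the (1/9, 1/3, 5/9)-weighted average: (1/9)·(-5/3) + (1/3)·(-4/3) + (5/9)·(14/3) = 53/27.

53/27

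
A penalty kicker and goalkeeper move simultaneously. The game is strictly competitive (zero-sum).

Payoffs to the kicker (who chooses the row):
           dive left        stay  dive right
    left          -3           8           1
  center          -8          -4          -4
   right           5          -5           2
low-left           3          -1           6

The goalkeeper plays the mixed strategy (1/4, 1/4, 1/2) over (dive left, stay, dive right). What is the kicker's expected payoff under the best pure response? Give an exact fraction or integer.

left: (-3)·(1/4) + (8)·(1/4) + (1)·(1/2) = 7/4.
center: (-8)·(1/4) + (-4)·(1/4) + (-4)·(1/2) = -5.
right: (5)·(1/4) + (-5)·(1/4) + (2)·(1/2) = 1.
low-left: (3)·(1/4) + (-1)·(1/4) + (6)·(1/2) = 7/2.
The best pure response is low-left with expected payoff 7/2.

7/2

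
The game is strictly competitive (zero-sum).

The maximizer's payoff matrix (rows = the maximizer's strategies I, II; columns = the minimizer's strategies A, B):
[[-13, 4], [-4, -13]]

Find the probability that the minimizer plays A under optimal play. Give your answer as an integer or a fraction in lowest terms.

Row minima are -13 and -13, so the maximizer's maximin is -13; column maxima are -4 and 4, so the minimizer's minimax is -4. These differ, so the equilibrium is in mixed strategies.
Let the minimizer play A with probability q. The maximizer is indifferent when −13q + 4(1−q) = −4q − 13(1−q), giving q = 17/26.

17/26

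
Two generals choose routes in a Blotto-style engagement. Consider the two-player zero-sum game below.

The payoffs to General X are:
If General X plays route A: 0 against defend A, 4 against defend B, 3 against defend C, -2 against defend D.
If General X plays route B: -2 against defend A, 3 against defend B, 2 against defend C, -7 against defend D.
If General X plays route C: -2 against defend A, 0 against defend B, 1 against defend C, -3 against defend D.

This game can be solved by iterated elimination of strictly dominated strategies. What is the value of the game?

Column defend A is strictly dominated by defend D for General Y (-2<0, -7<-2, -3<-2); eliminate defend A.
Row route C is strictly dominated by row route A (4>0, 3>1, -2>-3); eliminate route C.
Column defend B is strictly dominated by defend C for General Y (3<4, 2<3); eliminate defend B.
Row route B is strictly dominated by row route A (3>2, -2>-7); eliminate route B.
Column defend C is strictly dominated by defend D for General Y (-2<3); eliminate defend C.
Only (route A, defend D) remains, with payoff -2.

-2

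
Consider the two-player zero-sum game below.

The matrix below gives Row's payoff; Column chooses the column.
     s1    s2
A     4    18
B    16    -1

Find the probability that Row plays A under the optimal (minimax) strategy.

17/31

Row minima are 4 and -1, so Row's maximin is 4; column maxima are 16 and 18, so Column's minimax is 16. These differ, so the equilibrium is in mixed strategies.
Let Row play A with probability p. Column is indifferent when 4p + 16(1−p) = 18p − (1−p), giving p = 17/31.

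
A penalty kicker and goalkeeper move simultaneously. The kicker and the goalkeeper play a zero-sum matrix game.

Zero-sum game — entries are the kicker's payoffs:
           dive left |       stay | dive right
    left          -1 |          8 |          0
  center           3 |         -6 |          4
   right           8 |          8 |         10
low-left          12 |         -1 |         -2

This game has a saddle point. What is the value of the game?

Row minima: -1, -6, 8, -2 → the kicker's maximin is 8.
Column maxima: 12, 8, 10 → the goalkeeper's minimax is 8.
They coincide at (right, stay), so the value is 8.

8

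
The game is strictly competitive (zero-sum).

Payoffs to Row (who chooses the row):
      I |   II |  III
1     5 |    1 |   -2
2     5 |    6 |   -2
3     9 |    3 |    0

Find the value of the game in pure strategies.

0

Row minima: -2, -2, 0 → Row's maximin is 0.
Column maxima: 9, 6, 0 → Column's minimax is 0.
They coincide at (3, III), so the value is 0.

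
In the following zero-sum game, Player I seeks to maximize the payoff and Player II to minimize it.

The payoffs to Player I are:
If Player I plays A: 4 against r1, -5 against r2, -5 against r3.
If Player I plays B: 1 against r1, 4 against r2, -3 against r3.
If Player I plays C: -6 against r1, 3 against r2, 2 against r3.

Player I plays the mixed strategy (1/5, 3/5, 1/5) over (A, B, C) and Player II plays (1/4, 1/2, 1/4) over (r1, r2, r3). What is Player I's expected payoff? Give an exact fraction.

9/20

Against (1/4, 1/2, 1/4), each row's expected payoff is A: -11/4; B: 3/2; C: 1/2.
Taking the (1/5, 3/5, 1/5)-weighted average: (1/5)·(-11/4) + (3/5)·(3/2) + (1/5)·(1/2) = 9/20.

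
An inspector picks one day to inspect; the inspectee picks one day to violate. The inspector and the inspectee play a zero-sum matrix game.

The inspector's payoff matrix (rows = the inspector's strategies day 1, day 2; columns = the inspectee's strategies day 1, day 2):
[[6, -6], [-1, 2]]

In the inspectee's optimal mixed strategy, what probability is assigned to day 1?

Row minima are -6 and -1, so the inspector's maximin is -1; column maxima are 6 and 2, so the inspectee's minimax is 2. These differ, so the equilibrium is in mixed strategies.
Let the inspectee play day 1 with probability q. The inspector is indifferent when 6q − 6(1−q) = −q + 2(1−q), giving q = 8/15.

8/15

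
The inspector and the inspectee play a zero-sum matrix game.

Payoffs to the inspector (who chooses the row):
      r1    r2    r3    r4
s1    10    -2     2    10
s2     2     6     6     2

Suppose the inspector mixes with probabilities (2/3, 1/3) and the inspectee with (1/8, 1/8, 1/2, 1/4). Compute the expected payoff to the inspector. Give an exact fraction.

Against (1/8, 1/8, 1/2, 1/4), each row's expected payoff is s1: 9/2; s2: 9/2.
Taking the (2/3, 1/3)-weighted average: (2/3)·(9/2) + (1/3)·(9/2) = 9/2.

9/2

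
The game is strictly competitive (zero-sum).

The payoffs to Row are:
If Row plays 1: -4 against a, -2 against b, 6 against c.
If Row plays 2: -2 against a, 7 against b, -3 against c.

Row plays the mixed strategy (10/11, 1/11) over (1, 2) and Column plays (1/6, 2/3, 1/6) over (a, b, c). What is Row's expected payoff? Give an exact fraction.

Against (1/6, 2/3, 1/6), each row's expected payoff is 1: -1; 2: 23/6.
Taking the (10/11, 1/11)-weighted average: (10/11)·(-1) + (1/11)·(23/6) = -37/66.

-37/66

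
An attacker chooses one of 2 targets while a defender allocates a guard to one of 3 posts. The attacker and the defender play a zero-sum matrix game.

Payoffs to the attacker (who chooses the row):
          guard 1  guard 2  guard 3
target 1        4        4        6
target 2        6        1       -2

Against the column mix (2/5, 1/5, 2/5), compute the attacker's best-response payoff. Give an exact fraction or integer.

target 1: (4)·(2/5) + (4)·(1/5) + (6)·(2/5) = 24/5.
target 2: (6)·(2/5) + (1)·(1/5) + (-2)·(2/5) = 9/5.
The best pure response is target 1 with expected payoff 24/5.

24/5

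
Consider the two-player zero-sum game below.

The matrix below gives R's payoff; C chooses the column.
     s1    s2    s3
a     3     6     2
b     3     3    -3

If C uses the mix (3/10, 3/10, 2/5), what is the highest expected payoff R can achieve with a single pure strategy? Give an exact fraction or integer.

a: (3)·(3/10) + (6)·(3/10) + (2)·(2/5) = 7/2.
b: (3)·(3/10) + (3)·(3/10) + (-3)·(2/5) = 3/5.
The best pure response is a with expected payoff 7/2.

7/2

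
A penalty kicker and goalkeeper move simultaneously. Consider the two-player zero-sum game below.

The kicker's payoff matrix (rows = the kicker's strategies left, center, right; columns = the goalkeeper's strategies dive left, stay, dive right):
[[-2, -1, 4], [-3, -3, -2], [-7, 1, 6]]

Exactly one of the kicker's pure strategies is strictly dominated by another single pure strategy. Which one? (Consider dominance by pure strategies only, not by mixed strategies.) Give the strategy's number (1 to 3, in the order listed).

Compare center with left: -2 > -3, -1 > -3, 4 > -2.
So left strictly dominates center for the kicker; center is strictly dominated.

2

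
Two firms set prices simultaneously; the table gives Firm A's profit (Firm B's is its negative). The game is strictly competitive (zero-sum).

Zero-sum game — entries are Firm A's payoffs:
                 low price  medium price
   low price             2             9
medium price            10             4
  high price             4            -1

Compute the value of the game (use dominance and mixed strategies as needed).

82/13

Row high price is strictly dominated by row medium price, so Firm A never plays it.
The remaining 2×2 game on (low price, medium price) × (low price, medium price) has no saddle point. Let Firm A play low price with probability p; indifference gives 2p + 10(1−p) = 9p + 4(1−p), so p = 6/13.
Similarly Firm B's optimal q on low price is 5/13, and the value is 2·(5/13) + (9)·(8/13) = 82/13.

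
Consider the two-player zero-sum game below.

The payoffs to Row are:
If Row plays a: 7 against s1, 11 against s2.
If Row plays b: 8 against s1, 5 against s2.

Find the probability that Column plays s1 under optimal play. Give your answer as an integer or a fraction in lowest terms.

6/7

Row minima are 7 and 5, so Row's maximin is 7; column maxima are 8 and 11, so Column's minimax is 8. These differ, so the equilibrium is in mixed strategies.
Let Column play s1 with probability q. Row is indifferent when 7q + 11(1−q) = 8q + 5(1−q), giving q = 6/7.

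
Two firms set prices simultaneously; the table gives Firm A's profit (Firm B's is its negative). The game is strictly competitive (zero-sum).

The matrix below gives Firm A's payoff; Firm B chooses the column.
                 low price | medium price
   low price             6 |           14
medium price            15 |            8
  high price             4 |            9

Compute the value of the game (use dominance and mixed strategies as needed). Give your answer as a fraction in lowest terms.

Row high price is strictly dominated by row low price, so Firm A never plays it.
The remaining 2×2 game on (low price, medium price) × (low price, medium price) has no saddle point. Let Firm A play low price with probability p; indifference gives 6p + 15(1−p) = 14p + 8(1−p), so p = 7/15.
Similarly Firm B's optimal q on low price is 2/5, and the value is 6·(2/5) + (14)·(3/5) = 54/5.

54/5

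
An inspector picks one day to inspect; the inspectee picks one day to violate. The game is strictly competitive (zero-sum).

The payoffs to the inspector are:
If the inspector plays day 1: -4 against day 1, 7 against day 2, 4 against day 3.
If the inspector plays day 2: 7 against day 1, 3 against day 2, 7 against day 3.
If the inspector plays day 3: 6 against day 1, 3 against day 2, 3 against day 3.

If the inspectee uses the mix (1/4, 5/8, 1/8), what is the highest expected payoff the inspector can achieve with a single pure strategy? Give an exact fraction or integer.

9/2

day 1: (-4)·(1/4) + (7)·(5/8) + (4)·(1/8) = 31/8.
day 2: (7)·(1/4) + (3)·(5/8) + (7)·(1/8) = 9/2.
day 3: (6)·(1/4) + (3)·(5/8) + (3)·(1/8) = 15/4.
The best pure response is day 2 with expected payoff 9/2.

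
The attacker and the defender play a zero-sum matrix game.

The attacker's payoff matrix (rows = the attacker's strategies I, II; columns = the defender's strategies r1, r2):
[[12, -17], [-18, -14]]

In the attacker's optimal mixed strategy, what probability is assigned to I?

Row minima are -17 and -18, so the attacker's maximin is -17; column maxima are 12 and -14, so the defender's minimax is -14. These differ, so the equilibrium is in mixed strategies.
Let the attacker play I with probability p. The defender is indifferent when 12p − 18(1−p) = −17p − 14(1−p), giving p = 4/33.

4/33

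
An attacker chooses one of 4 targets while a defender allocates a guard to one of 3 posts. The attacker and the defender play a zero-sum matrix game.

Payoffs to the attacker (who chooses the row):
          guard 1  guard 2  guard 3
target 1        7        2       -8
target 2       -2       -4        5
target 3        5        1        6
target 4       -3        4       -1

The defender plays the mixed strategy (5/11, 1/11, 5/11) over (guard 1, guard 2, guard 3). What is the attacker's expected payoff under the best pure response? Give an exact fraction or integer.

56/11

target 1: (7)·(5/11) + (2)·(1/11) + (-8)·(5/11) = -3/11.
target 2: (-2)·(5/11) + (-4)·(1/11) + (5)·(5/11) = 1.
target 3: (5)·(5/11) + (1)·(1/11) + (6)·(5/11) = 56/11.
target 4: (-3)·(5/11) + (4)·(1/11) + (-1)·(5/11) = -16/11.
The best pure response is target 3 with expected payoff 56/11.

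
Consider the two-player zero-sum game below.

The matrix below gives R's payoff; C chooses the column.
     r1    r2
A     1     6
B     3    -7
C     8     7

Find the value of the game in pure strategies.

7

Row minima: 1, -7, 7 → R's maximin is 7.
Column maxima: 8, 7 → C's minimax is 7.
They coincide at (C, r2), so the value is 7.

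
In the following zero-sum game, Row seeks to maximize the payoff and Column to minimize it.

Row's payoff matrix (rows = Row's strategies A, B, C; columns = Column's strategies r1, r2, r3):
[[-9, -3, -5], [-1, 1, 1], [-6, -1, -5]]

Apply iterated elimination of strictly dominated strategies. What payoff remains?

Row A is strictly dominated by row B (-1>-9, 1>-3, 1>-5); eliminate A.
Row C is strictly dominated by row B (-1>-6, 1>-1, 1>-5); eliminate C.
Column r2 is strictly dominated by r1 for Column (-1<1); eliminate r2.
Column r3 is strictly dominated by r1 for Column (-1<1); eliminate r3.
Only (B, r1) remains, with payoff -1.

-1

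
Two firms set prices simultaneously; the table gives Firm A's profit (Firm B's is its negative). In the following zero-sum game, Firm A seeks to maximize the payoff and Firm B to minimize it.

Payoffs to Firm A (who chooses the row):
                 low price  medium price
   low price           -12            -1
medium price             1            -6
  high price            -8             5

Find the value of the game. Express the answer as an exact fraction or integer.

-43/20

Row low price is strictly dominated by row high price, so Firm A never plays it.
The remaining 2×2 game on (medium price, high price) × (low price, medium price) has no saddle point. Let Firm A play medium price with probability p; indifference gives p − 8(1−p) = −6p + 5(1−p), so p = 13/20.
Similarly Firm B's optimal q on low price is 11/20, and the value is 1·(11/20) + (-6)·(9/20) = -43/20.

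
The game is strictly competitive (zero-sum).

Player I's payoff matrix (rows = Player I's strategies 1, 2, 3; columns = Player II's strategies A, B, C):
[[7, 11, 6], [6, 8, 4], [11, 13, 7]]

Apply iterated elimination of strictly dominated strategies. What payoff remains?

7

Column A is strictly dominated by C for Player II (6<7, 4<6, 7<11); eliminate A.
Row 1 is strictly dominated by row 3 (13>11, 7>6); eliminate 1.
Row 2 is strictly dominated by row 3 (13>8, 7>4); eliminate 2.
Column B is strictly dominated by C for Player II (7<13); eliminate B.
Only (3, C) remains, with payoff 7.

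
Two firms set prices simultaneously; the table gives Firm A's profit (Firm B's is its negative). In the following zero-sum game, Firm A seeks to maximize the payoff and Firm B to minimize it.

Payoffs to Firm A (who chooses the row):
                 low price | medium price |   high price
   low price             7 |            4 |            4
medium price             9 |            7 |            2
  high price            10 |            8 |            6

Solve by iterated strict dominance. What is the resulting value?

Row low price is strictly dominated by row high price (10>7, 8>4, 6>4); eliminate low price.
Row medium price is strictly dominated by row high price (10>9, 8>7, 6>2); eliminate medium price.
Column medium price is strictly dominated by high price for Firm B (6<8); eliminate medium price.
Column low price is strictly dominated by high price for Firm B (6<10); eliminate low price.
Only (high price, high price) remains, with payoff 6.

6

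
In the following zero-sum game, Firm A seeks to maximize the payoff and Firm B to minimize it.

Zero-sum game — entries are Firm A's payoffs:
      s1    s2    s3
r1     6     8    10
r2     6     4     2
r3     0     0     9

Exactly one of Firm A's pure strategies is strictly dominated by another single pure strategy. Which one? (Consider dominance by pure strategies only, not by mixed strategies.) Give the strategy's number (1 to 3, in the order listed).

Compare r3 with r1: 6 > 0, 8 > 0, 10 > 9.
So r1 strictly dominates r3 for Firm A; r3 is strictly dominated.

3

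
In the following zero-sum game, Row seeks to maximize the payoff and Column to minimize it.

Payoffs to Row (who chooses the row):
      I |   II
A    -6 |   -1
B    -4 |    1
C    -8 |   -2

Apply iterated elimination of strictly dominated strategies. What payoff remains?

-4

Row A is strictly dominated by row B (-4>-6, 1>-1); eliminate A.
Row C is strictly dominated by row B (-4>-8, 1>-2); eliminate C.
Column II is strictly dominated by I for Column (-4<1); eliminate II.
Only (B, I) remains, with payoff -4.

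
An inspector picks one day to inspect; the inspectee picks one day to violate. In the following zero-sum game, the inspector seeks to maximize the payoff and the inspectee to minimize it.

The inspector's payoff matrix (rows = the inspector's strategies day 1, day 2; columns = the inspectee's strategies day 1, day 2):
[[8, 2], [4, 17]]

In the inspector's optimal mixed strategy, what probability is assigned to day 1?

Row minima are 2 and 4, so the inspector's maximin is 4; column maxima are 8 and 17, so the inspectee's minimax is 8. These differ, so the equilibrium is in mixed strategies.
Let the inspector play day 1 with probability p. The inspectee is indifferent when 8p + 4(1−p) = 2p + 17(1−p), giving p = 13/19.

13/19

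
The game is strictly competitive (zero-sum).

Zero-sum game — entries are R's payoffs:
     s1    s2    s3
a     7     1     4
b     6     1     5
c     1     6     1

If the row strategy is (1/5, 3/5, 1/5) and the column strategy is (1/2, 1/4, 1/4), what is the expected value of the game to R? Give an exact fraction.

41/10

Against (1/2, 1/4, 1/4), each row's expected payoff is a: 19/4; b: 9/2; c: 9/4.
Taking the (1/5, 3/5, 1/5)-weighted average: (1/5)·(19/4) + (3/5)·(9/2) + (1/5)·(9/4) = 41/10.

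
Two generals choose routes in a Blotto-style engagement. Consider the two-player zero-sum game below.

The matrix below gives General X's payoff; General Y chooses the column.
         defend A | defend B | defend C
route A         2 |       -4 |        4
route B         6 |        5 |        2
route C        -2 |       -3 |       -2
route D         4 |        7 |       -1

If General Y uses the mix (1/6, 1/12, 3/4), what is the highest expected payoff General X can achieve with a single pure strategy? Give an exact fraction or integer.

route A: (2)·(1/6) + (-4)·(1/12) + (4)·(3/4) = 3.
route B: (6)·(1/6) + (5)·(1/12) + (2)·(3/4) = 35/12.
route C: (-2)·(1/6) + (-3)·(1/12) + (-2)·(3/4) = -25/12.
route D: (4)·(1/6) + (7)·(1/12) + (-1)·(3/4) = 1/2.
The best pure response is route A with expected payoff 3.

3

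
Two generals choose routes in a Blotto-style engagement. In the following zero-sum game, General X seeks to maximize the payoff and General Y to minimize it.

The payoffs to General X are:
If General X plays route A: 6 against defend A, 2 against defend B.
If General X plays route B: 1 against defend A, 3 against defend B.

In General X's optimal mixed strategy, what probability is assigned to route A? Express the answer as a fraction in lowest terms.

Row minima are 2 and 1, so General X's maximin is 2; column maxima are 6 and 3, so General Y's minimax is 3. These differ, so the equilibrium is in mixed strategies.
Let General X play route A with probability p. General Y is indifferent when 6p + (1−p) = 2p + 3(1−p), giving p = 1/3.

1/3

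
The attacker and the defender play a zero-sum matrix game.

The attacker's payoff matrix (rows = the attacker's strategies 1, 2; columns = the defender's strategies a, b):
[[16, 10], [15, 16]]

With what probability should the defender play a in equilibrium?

6/7

Row minima are 10 and 15, so the attacker's maximin is 15; column maxima are 16 and 16, so the defender's minimax is 16. These differ, so the equilibrium is in mixed strategies.
Let the defender play a with probability q. The attacker is indifferent when 16q + 10(1−q) = 15q + 16(1−q), giving q = 6/7.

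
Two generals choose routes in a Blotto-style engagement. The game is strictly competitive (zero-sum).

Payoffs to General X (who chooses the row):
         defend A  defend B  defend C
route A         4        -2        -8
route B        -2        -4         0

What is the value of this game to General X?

-16/5

Column defend A is strictly dominated by defend B for General Y (it gives General X more in every row).
The remaining 2×2 game on (route A, route B) × (defend B, defend C) has no saddle point. Let General X play route A with probability p; indifference gives −2p − 4(1−p) = −8p, so p = 2/5.
Similarly General Y's optimal q on defend B is 4/5, and the value is -2·(4/5) + (-8)·(1/5) = -16/5.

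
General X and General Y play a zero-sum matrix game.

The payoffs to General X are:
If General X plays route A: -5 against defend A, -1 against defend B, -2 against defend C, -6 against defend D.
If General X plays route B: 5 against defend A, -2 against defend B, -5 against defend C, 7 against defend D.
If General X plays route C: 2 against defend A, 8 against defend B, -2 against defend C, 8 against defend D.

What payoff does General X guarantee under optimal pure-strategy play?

Row minima: -6, -5, -2 → General X's maximin is -2.
Column maxima: 5, 8, -2, 8 → General Y's minimax is -2.
They coincide at (route C, defend C), so the value is -2.

-2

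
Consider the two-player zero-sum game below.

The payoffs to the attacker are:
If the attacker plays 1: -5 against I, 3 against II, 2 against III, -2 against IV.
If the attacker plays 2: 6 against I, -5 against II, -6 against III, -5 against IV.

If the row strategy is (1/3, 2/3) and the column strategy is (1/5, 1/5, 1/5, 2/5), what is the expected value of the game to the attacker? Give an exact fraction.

Against (1/5, 1/5, 1/5, 2/5), each row's expected payoff is 1: -4/5; 2: -3.
Taking the (1/3, 2/3)-weighted average: (1/3)·(-4/5) + (2/3)·(-3) = -34/15.

-34/15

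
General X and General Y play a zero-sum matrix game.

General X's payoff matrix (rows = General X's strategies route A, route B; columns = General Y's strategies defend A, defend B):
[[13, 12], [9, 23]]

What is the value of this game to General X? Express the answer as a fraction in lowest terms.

Row minima are 12 and 9, so General X's maximin is 12; column maxima are 13 and 23, so General Y's minimax is 13. These differ, so the equilibrium is in mixed strategies.
Let General X play route A with probability p. General Y is indifferent when 13p + 9(1−p) = 12p + 23(1−p), giving p = 14/15.
Let General Y play defend A with probability q. General X is indifferent when 13q + 12(1−q) = 9q + 23(1−q), giving q = 11/15.
The value is 13·(11/15) + (12)·(4/15) = 191/15.

191/15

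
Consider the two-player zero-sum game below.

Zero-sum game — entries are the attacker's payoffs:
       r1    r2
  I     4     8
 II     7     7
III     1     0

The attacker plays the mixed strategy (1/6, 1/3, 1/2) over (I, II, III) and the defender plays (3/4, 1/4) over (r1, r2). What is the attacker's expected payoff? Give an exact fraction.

85/24

Against (3/4, 1/4), each row's expected payoff is I: 5; II: 7; III: 3/4.
Taking the (1/6, 1/3, 1/2)-weighted average: (1/6)·(5) + (1/3)·(7) + (1/2)·(3/4) = 85/24.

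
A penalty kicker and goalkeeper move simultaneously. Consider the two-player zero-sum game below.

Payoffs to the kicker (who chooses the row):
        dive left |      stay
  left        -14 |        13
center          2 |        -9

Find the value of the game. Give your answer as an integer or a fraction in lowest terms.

Row minima are -14 and -9, so the kicker's maximin is -9; column maxima are 2 and 13, so the goalkeeper's minimax is 2. These differ, so the equilibrium is in mixed strategies.
Let the kicker play left with probability p. The goalkeeper is indifferent when −14p + 2(1−p) = 13p − 9(1−p), giving p = 11/38.
Let the goalkeeper play dive left with probability q. The kicker is indifferent when −14q + 13(1−q) = 2q − 9(1−q), giving q = 11/19.
The value is -14·(11/19) + (13)·(8/19) = -50/19.

-50/19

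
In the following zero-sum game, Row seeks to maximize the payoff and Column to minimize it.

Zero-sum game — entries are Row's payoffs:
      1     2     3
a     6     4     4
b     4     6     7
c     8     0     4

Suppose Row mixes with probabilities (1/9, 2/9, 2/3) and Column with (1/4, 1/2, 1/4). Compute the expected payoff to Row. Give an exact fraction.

34/9

Against (1/4, 1/2, 1/4), each row's expected payoff is a: 9/2; b: 23/4; c: 3.
Taking the (1/9, 2/9, 2/3)-weighted average: (1/9)·(9/2) + (2/9)·(23/4) + (2/3)·(3) = 34/9.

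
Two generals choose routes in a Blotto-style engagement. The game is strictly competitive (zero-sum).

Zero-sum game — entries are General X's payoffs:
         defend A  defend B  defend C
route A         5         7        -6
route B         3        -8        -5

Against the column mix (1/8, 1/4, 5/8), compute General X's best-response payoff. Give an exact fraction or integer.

-11/8

route A: (5)·(1/8) + (7)·(1/4) + (-6)·(5/8) = -11/8.
route B: (3)·(1/8) + (-8)·(1/4) + (-5)·(5/8) = -19/4.
The best pure response is route A with expected payoff -11/8.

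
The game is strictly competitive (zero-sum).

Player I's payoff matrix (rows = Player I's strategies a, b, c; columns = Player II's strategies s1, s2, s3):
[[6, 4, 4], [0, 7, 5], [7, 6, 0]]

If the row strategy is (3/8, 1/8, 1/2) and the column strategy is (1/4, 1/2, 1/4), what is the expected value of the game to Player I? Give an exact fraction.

149/32

Against (1/4, 1/2, 1/4), each row's expected payoff is a: 9/2; b: 19/4; c: 19/4.
Taking the (3/8, 1/8, 1/2)-weighted average: (3/8)·(9/2) + (1/8)·(19/4) + (1/2)·(19/4) = 149/32.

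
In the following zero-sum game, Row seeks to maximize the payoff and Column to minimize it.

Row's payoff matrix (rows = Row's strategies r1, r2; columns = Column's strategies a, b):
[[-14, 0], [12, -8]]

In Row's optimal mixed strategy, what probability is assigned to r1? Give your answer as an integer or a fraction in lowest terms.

10/17

Row minima are -14 and -8, so Row's maximin is -8; column maxima are 12 and 0, so Column's minimax is 0. These differ, so the equilibrium is in mixed strategies.
Let Row play r1 with probability p. Column is indifferent when −14p + 12(1−p) = −8(1−p), giving p = 10/17.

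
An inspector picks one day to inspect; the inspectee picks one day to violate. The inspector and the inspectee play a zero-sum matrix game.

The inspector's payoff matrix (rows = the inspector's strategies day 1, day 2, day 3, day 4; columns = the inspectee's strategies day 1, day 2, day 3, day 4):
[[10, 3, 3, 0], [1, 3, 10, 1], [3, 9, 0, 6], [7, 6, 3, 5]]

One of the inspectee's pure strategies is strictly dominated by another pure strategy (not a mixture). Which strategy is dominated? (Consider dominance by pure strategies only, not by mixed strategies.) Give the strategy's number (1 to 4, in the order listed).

2

The inspectee prefers columns that give the inspector less. Compare day 2 with day 4: 0 < 3, 1 < 3, 6 < 9, 5 < 6.
So day 4 strictly dominates day 2 for the inspectee; day 2 is strictly dominated.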